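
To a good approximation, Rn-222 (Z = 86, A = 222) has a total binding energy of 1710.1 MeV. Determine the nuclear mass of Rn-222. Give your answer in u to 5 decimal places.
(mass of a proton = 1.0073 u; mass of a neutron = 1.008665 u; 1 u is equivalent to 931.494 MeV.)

Mass defect = 1710.1 MeV / (931.494 MeV/u) = 1.8358680 u
Constituent mass = 86(1.0073) + 136(1.008665) = 223.806240 u
Nuclear mass = 223.806240 − 1.8358680 = 221.9703720 u ≈ 221.97037 u (to 5 decimal places)

221.97037 u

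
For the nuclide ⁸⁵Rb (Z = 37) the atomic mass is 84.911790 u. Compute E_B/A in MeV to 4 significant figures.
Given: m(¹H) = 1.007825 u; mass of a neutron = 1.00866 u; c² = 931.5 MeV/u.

Mass of separated nucleons = 37(1.007825) + 48(1.00866) = 37.289525 + 48.41568 = 85.705205 u
Δm = 85.705205 − 84.911790 = 0.793415 u
Converting to energy: 0.793415 u × 931.5 MeV/u = 739.066 MeV
Dividing by A = 85 gives 8.695 MeV per nucleon.

8.695 MeV/nucleon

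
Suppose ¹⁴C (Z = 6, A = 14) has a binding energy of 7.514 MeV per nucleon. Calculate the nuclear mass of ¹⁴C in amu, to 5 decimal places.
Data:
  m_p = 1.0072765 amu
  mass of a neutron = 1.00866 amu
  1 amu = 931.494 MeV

14.00001 amu

Total binding energy = 14 × 7.514 = 105.196 MeV
Mass defect = 105.196 MeV / (931.494 MeV/amu) = 0.1129326 amu
Constituent mass = 6(1.0072765) + 8(1.00866) = 14.1129390 amu
Nuclear mass = 14.1129390 − 0.1129326 = 14.0000064 amu ≈ 14.00001 amu (to 5 decimal places)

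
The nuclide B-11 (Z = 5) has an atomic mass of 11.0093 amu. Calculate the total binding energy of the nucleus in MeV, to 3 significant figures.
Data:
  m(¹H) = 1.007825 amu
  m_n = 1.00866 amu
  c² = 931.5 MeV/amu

Total constituent mass: 5 × 1.007825 + 6 × 1.00866 = 11.091085 amu
Δm = 11.091085 − 11.0093 = 0.081785 amu
Binding energy = Δm·c² = 0.081785 × 931.5 MeV/amu = 76.1827 MeV

76.2 MeV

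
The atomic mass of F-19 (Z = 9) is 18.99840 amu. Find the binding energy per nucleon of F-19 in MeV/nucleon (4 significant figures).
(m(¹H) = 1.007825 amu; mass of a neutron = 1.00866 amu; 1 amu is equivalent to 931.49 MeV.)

The nucleus contains 9 protons and 19 − 9 = 10 neutrons.
Total constituent mass: 9 × 1.007825 + 10 × 1.00866 = 19.157025 amu
Mass defect Δm = 19.157025 − 18.99840 = 0.158625 amu
E_B = 0.158625 × 931.49 = 147.758 MeV
Dividing by A = 19 gives 7.777 MeV per nucleon.

7.777 MeV/nucleon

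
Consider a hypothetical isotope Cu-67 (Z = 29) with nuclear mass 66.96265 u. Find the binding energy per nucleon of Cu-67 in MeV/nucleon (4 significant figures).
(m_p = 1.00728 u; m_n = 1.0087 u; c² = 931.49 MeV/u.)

8.051 MeV/nucleon

Z = 29, so N = A − Z = 67 − 29 = 38.
Σm = 29·m_p + 38·m_n = 29.21112 + 38.3306 = 67.54172 u
The mass defect is 67.54172 − 66.96265 = 0.57907 u.
Converting to energy: 0.57907 u × 931.49 MeV/u = 539.398 MeV
Dividing by A = 67 gives 8.051 MeV per nucleon.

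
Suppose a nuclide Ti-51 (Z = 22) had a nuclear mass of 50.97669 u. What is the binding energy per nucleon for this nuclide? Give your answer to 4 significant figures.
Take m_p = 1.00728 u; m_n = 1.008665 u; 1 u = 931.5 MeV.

7.941 MeV/nucleon

With 22 protons and 29 neutrons (A = 51):
Mass of separated nucleons = 22(1.00728) + 29(1.008665) = 22.16016 + 29.251285 = 51.411445 u
Mass defect Δm = 51.411445 − 50.97669 = 0.434755 u
Converting to energy: 0.434755 u × 931.5 MeV/u = 404.974 MeV
Dividing by A = 51 gives 7.941 MeV per nucleon.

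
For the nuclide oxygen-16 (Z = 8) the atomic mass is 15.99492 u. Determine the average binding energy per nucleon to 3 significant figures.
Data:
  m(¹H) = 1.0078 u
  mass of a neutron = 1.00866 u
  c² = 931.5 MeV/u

Σm = 8·m(¹H) + 8·m_n = 8.0624 + 8.06928 = 16.13168 u
Mass defect Δm = 16.13168 − 15.99492 = 0.13676 u
Converting to energy: 0.13676 u × 931.5 MeV/u = 127.392 MeV
Dividing by A = 16 gives 7.962 MeV per nucleon.

7.96 MeV/nucleon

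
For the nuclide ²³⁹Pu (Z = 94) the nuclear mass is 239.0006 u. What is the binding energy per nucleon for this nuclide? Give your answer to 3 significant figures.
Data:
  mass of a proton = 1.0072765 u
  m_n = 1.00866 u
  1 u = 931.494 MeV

7.56 MeV/nucleon

Total constituent mass: 94 × 1.0072765 + 145 × 1.00866 = 240.9396910 u
The mass defect is 240.9396910 − 239.0006 = 1.9390910 u.
E_B = 1.9390910 × 931.494 = 1806.25 MeV
Per nucleon: 1806.25 / 239 = 7.558 MeV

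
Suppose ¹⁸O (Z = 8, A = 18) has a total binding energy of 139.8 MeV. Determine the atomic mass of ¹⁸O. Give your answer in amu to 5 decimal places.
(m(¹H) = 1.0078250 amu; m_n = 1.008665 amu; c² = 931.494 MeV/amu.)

Mass defect = 139.8 MeV / (931.494 MeV/amu) = 0.1500815 amu
Constituent mass = 8(1.0078250) + 10(1.008665) = 18.1492500 amu
Atomic mass = 18.1492500 − 0.1500815 = 17.9991685 amu ≈ 17.99917 amu (to 5 decimal places)

17.99917 amu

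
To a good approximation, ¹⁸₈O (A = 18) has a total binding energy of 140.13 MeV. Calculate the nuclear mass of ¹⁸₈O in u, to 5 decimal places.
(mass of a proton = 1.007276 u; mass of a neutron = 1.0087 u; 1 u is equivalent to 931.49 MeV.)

17.99477 u

Mass defect = 140.13 MeV / (931.49 MeV/u) = 0.1504364 u
Constituent mass = 8(1.007276) + 10(1.0087) = 18.145208 u
Nuclear mass = 18.145208 − 0.1504364 = 17.9947716 u ≈ 17.99477 u (to 5 decimal places)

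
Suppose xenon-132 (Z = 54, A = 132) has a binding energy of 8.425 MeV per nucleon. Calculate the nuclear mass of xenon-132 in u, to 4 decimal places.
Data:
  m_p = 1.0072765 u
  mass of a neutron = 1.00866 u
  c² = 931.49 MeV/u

131.8745 u

Total binding energy = 132 × 8.425 = 1112.100 MeV
Mass defect = 1112.100 MeV / (931.49 MeV/u) = 1.193894 u
Constituent mass = 54(1.0072765) + 78(1.00866) = 133.0684110 u
Nuclear mass = 133.0684110 − 1.193894 = 131.8745170 u ≈ 131.8745 u (to 4 decimal places)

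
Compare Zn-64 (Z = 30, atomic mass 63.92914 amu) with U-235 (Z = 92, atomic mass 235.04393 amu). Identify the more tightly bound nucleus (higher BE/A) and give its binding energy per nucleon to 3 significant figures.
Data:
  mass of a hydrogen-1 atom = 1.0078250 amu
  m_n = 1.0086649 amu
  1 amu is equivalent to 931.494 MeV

Zn-64; 8.74 MeV/nucleon

Zn-64: Σm = 30(1.0078250) + 34(1.0086649) = 64.5293566 amu; Δm = 0.6002166 amu; E_B = 559.10 MeV; E_B/A = 8.736 MeV
U-235: Σm = 92(1.0078250) + 143(1.0086649) = 236.9589807 amu; Δm = 1.9150507 amu; E_B = 1783.9 MeV; E_B/A = 7.591 MeV
Zn-64 has the higher binding energy per nucleon, so it is the more tightly bound nucleus.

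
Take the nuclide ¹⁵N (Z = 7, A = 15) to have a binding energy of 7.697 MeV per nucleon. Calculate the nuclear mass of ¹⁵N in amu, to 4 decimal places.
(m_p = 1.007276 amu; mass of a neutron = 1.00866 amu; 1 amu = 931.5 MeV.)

Total binding energy = 15 × 7.697 = 115.455 MeV
Mass defect = 115.455 MeV / (931.5 MeV/amu) = 0.123945 amu
Constituent mass = 7(1.007276) + 8(1.00866) = 15.120212 amu
Nuclear mass = 15.120212 − 0.123945 = 14.996267 amu ≈ 14.9963 amu (to 4 decimal places)

14.9963 amu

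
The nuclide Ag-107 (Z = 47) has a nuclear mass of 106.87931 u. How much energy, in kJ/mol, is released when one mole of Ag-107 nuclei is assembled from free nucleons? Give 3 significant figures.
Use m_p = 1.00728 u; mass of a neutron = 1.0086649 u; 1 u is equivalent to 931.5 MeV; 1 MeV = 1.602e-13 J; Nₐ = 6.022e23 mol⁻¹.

8.83e+10 kJ/mol

The nucleus contains 47 protons and 107 − 47 = 60 neutrons.
Σm = 47·m_p + 60·m_n = 47.34216 + 60.5198940 = 107.8620540 u
Mass defect Δm = 107.8620540 − 106.87931 = 0.9827440 u
Binding energy = Δm·c² = 0.9827440 × 931.5 MeV/u = 915.426 MeV
Per nucleus in joules: 915.426 MeV × 1.602e-13 J/MeV = 1.4665e-10 J
Per mole: 1.4665e-10 J × 6.022e23 mol⁻¹ = 8.8313e+13 J/mol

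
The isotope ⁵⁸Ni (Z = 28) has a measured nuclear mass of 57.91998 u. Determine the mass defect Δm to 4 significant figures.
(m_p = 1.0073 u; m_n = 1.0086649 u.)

Mass of separated nucleons = 28(1.0073) + 30(1.0086649) = 28.2044 + 30.2599470 = 58.4643470 u
Δm = 58.4643470 − 57.91998 = 0.5443670 u

0.5444 u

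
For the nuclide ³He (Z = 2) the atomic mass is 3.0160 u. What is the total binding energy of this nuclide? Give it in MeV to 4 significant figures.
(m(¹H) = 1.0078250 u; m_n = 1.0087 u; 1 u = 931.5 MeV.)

7.778 MeV

With 2 protons and 1 neutrons (A = 3):
Total constituent mass: 2 × 1.0078250 + 1 × 1.0087 = 3.0243500 u
The mass defect is 3.0243500 − 3.0160 = 0.0083500 u.
Converting to energy: 0.0083500 u × 931.5 MeV/u = 7.77803 MeV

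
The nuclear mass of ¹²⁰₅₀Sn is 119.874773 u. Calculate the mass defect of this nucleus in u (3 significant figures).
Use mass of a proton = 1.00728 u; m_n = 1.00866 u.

The nucleus contains 50 protons and 120 − 50 = 70 neutrons.
Mass of separated nucleons = 50(1.00728) + 70(1.00866) = 50.36400 + 70.60620 = 120.97020 u
Δm = 120.97020 − 119.874773 = 1.095427 u

1.10 u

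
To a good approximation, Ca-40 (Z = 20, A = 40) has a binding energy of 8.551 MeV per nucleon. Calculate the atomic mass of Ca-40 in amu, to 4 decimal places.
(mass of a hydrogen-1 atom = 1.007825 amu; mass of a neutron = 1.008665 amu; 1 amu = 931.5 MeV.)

39.9626 amu

Total binding energy = 40 × 8.551 = 342.040 MeV
Mass defect = 342.040 MeV / (931.5 MeV/amu) = 0.367193 amu
Constituent mass = 20(1.007825) + 20(1.008665) = 40.329800 amu
Atomic mass = 40.329800 − 0.367193 = 39.962607 amu ≈ 39.9626 amu (to 4 decimal places)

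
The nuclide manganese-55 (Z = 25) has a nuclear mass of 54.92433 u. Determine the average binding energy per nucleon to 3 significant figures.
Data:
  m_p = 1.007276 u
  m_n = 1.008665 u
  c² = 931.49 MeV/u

With 25 protons and 30 neutrons (A = 55):
Total constituent mass: 25 × 1.007276 + 30 × 1.008665 = 55.441850 u
Δm = 55.441850 − 54.92433 = 0.517520 u
Converting to energy: 0.517520 u × 931.49 MeV/u = 482.065 MeV
BE/A = 482.065 MeV / 55 = 8.7648 MeV/nucleon

8.76 MeV/nucleon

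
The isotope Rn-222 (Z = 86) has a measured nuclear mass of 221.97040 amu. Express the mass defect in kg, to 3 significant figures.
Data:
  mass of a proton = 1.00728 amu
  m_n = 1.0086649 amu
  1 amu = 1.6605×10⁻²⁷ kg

3.05e-27 kg

Z = 86, so N = A − Z = 222 − 86 = 136.
Mass of separated nucleons = 86(1.00728) + 136(1.0086649) = 86.62608 + 137.1784264 = 223.8045064 amu
Δm = 223.8045064 − 221.97040 = 1.8341064 amu
In SI units: 1.8341064 amu × 1.6605×10⁻²⁷ kg/amu = 3.0455e-27 kg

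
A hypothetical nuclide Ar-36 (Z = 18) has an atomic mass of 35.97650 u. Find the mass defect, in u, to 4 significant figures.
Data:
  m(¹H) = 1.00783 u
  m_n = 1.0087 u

Σm = 18·m(¹H) + 18·m_n = 18.14094 + 18.1566 = 36.29754 u
The mass defect is 36.29754 − 35.97650 = 0.32104 u.

0.3210 u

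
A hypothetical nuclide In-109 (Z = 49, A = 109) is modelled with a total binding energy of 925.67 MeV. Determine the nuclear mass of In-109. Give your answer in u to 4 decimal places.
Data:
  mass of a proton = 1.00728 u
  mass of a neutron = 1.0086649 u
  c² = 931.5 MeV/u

Mass defect = 925.67 MeV / (931.5 MeV/u) = 0.993741 u
Constituent mass = 49(1.00728) + 60(1.0086649) = 109.8766140 u
Nuclear mass = 109.8766140 − 0.993741 = 108.8828730 u ≈ 108.8829 u (to 4 decimal places)

108.8829 u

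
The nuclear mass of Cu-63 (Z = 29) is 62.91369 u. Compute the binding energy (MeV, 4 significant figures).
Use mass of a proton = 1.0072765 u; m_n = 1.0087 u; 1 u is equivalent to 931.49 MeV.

552.5 MeV

Z = 29, so N = A − Z = 63 − 29 = 34.
Σm = 29·m_p + 34·m_n = 29.2110185 + 34.2958 = 63.5068185 u
Δm = 63.5068185 − 62.91369 = 0.5931285 u
Binding energy = Δm·c² = 0.5931285 × 931.49 MeV/u = 552.493 MeV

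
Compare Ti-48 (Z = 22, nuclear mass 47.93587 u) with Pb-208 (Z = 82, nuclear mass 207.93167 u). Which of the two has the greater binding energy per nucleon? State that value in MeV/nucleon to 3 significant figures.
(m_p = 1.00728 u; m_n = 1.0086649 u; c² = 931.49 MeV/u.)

Ti-48; 8.72 MeV/nucleon

Ti-48: Σm = 22(1.00728) + 26(1.0086649) = 48.3854474 u; Δm = 0.4495774 u; E_B = 418.777 MeV; E_B/A = 8.7245 MeV
Pb-208: Σm = 82(1.00728) + 126(1.0086649) = 209.6887374 u; Δm = 1.7570674 u; E_B = 1636.7 MeV; E_B/A = 7.869 MeV
Ti-48 has the higher binding energy per nucleon, so it is the more tightly bound nucleus.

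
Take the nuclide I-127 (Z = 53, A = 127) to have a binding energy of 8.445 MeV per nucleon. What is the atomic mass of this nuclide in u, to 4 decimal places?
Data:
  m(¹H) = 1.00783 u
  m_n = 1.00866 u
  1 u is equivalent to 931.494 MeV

Total binding energy = 127 × 8.445 = 1072.515 MeV
Mass defect = 1072.515 MeV / (931.494 MeV/u) = 1.151392 u
Constituent mass = 53(1.00783) + 74(1.00866) = 128.05583 u
Atomic mass = 128.05583 − 1.151392 = 126.904438 u ≈ 126.9044 u (to 4 decimal places)

126.9044 u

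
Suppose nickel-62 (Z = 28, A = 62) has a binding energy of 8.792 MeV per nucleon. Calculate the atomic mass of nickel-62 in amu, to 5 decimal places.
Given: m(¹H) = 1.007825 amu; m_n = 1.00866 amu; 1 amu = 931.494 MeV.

Total binding energy = 62 × 8.792 = 545.104 MeV
Mass defect = 545.104 MeV / (931.494 MeV/amu) = 0.5851932 amu
Constituent mass = 28(1.007825) + 34(1.00866) = 62.513540 amu
Atomic mass = 62.513540 − 0.5851932 = 61.9283468 amu ≈ 61.92835 amu (to 5 decimal places)

61.92835 amu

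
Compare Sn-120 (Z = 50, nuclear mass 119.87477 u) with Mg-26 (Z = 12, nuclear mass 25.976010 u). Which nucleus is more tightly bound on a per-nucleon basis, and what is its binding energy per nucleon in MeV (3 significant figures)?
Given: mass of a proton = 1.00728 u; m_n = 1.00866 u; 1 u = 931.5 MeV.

Sn-120; 8.50 MeV/nucleon

Sn-120: Σm = 50(1.00728) + 70(1.00866) = 120.97020 u; Δm = 1.09543 u; E_B = 1020.4 MeV; E_B/A = 8.503 MeV
Mg-26: Σm = 12(1.00728) + 14(1.00866) = 26.20860 u; Δm = 0.232590 u; E_B = 216.66 MeV; E_B/A = 8.333 MeV
Sn-120 has the higher binding energy per nucleon, so it is the more tightly bound nucleus.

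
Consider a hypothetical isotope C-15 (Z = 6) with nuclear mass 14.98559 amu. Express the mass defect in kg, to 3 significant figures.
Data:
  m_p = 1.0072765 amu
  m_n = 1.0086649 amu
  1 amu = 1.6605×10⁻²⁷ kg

Total constituent mass: 6 × 1.0072765 + 9 × 1.0086649 = 15.1216431 amu
Δm = 15.1216431 − 14.98559 = 0.1360531 amu
In SI units: 0.1360531 amu × 1.6605×10⁻²⁷ kg/amu = 2.2592e-28 kg

2.26e-28 kg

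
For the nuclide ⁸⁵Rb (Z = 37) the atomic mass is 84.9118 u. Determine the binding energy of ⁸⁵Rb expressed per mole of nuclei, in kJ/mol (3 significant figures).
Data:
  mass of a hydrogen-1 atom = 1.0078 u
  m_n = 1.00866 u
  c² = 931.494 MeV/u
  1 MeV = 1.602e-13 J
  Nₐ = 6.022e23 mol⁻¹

7.12e+10 kJ/mol

Mass of separated nucleons = 37(1.0078) + 48(1.00866) = 37.2886 + 48.41568 = 85.70428 u
Δm = 85.70428 − 84.9118 = 0.79248 u
Converting to energy: 0.79248 u × 931.494 MeV/u = 738.190 MeV
Per nucleus in joules: 738.190 MeV × 1.602e-13 J/MeV = 1.1826e-10 J
Per mole: 1.1826e-10 J × 6.022e23 mol⁻¹ = 7.1216e+13 J/mol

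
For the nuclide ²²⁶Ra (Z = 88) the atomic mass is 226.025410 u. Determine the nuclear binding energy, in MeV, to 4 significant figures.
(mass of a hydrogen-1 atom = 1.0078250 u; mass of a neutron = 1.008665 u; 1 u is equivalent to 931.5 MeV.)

1732 MeV

Mass of separated nucleons = 88(1.0078250) + 138(1.008665) = 88.6886000 + 139.195770 = 227.8843700 u
Δm = 227.8843700 − 226.025410 = 1.8589600 u
Converting to energy: 1.8589600 u × 931.5 MeV/u = 1731.62 MeV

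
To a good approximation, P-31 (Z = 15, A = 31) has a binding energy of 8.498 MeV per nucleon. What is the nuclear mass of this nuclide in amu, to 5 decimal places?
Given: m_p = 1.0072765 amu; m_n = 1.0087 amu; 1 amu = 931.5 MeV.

30.96554 amu

Total binding energy = 31 × 8.498 = 263.438 MeV
Mass defect = 263.438 MeV / (931.5 MeV/amu) = 0.2828105 amu
Constituent mass = 15(1.0072765) + 16(1.0087) = 31.2483475 amu
Nuclear mass = 31.2483475 − 0.2828105 = 30.9655370 amu ≈ 30.96554 amu (to 5 decimal places)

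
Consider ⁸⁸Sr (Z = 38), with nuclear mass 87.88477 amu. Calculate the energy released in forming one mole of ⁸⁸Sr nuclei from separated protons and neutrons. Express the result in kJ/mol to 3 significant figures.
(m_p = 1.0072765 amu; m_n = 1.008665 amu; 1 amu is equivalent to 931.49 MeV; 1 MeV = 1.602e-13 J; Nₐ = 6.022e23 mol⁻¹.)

7.41e+10 kJ/mol

Σm = 38·m_p + 50·m_n = 38.2765070 + 50.433250 = 88.7097570 amu
Mass defect Δm = 88.7097570 − 87.88477 = 0.8249870 amu
Converting to energy: 0.8249870 amu × 931.49 MeV/amu = 768.467 MeV
Per nucleus in joules: 768.467 MeV × 1.602e-13 J/MeV = 1.2311e-10 J
Per mole: 1.2311e-10 J × 6.022e23 mol⁻¹ = 7.4137e+13 J/mol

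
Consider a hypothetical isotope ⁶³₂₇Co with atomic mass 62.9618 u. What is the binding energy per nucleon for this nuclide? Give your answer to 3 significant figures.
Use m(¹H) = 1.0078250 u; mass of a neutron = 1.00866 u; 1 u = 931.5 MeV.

8.30 MeV/nucleon

Mass of separated nucleons = 27(1.0078250) + 36(1.00866) = 27.2112750 + 36.31176 = 63.5230350 u
Mass defect Δm = 63.5230350 − 62.9618 = 0.5612350 u
Converting to energy: 0.5612350 u × 931.5 MeV/u = 522.790 MeV
BE/A = 522.790 MeV / 63 = 8.298 MeV/nucleon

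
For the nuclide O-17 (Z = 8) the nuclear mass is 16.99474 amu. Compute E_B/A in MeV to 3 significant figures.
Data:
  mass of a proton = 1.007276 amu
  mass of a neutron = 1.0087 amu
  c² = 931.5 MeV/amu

7.77 MeV/nucleon

Mass of separated nucleons = 8(1.007276) + 9(1.0087) = 8.058208 + 9.0783 = 17.136508 amu
Mass defect Δm = 17.136508 − 16.99474 = 0.141768 amu
Binding energy = Δm·c² = 0.141768 × 931.5 MeV/amu = 132.057 MeV
Dividing by A = 17 gives 7.768 MeV per nucleon.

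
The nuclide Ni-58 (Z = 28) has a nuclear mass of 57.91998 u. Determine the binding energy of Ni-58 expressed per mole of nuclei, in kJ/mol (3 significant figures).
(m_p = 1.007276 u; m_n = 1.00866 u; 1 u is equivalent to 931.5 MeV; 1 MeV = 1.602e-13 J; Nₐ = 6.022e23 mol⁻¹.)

Z = 28, so N = A − Z = 58 − 28 = 30.
Σm = 28·m_p + 30·m_n = 28.203728 + 30.25980 = 58.463528 u
The mass defect is 58.463528 − 57.91998 = 0.543548 u.
Binding energy = Δm·c² = 0.543548 × 931.5 MeV/u = 506.315 MeV
Per nucleus in joules: 506.315 MeV × 1.602e-13 J/MeV = 8.1112e-11 J
Per mole: 8.1112e-11 J × 6.022e23 mol⁻¹ = 4.8846e+13 J/mol

4.88e+10 kJ/mol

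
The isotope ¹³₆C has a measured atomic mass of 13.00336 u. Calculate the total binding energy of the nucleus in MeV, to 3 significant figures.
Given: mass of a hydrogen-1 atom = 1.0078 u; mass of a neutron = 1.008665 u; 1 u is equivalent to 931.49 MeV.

Z = 6, so N = A − Z = 13 − 6 = 7.
Total constituent mass: 6 × 1.0078 + 7 × 1.008665 = 13.107455 u
Mass defect Δm = 13.107455 − 13.00336 = 0.104095 u
Converting to energy: 0.104095 u × 931.49 MeV/u = 96.9635 MeV

97.0 MeV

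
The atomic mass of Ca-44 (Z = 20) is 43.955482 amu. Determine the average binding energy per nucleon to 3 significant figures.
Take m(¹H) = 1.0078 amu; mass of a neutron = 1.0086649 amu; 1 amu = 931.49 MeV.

8.65 MeV/nucleon

With 20 protons and 24 neutrons (A = 44):
Total constituent mass: 20 × 1.0078 + 24 × 1.0086649 = 44.3639576 amu
The mass defect is 44.3639576 − 43.955482 = 0.4084756 amu.
Converting to energy: 0.4084756 amu × 931.49 MeV/amu = 380.491 MeV
BE/A = 380.491 MeV / 44 = 8.648 MeV/nucleon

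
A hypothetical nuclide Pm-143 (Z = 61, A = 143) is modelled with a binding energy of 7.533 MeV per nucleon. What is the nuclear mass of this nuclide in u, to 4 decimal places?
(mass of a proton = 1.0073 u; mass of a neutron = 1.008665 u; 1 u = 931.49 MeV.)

142.9994 u

Total binding energy = 143 × 7.533 = 1077.219 MeV
Mass defect = 1077.219 MeV / (931.49 MeV/u) = 1.156447 u
Constituent mass = 61(1.0073) + 82(1.008665) = 144.155830 u
Nuclear mass = 144.155830 − 1.156447 = 142.999383 u ≈ 142.9994 u (to 4 decimal places)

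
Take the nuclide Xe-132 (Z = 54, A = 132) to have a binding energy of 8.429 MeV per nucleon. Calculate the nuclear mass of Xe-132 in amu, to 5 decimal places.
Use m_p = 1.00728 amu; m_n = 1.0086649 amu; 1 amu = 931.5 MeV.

131.87453 amu

Total binding energy = 132 × 8.429 = 1112.628 MeV
Mass defect = 1112.628 MeV / (931.5 MeV/amu) = 1.1944477 amu
Constituent mass = 54(1.00728) + 78(1.0086649) = 133.0689822 amu
Nuclear mass = 133.0689822 − 1.1944477 = 131.8745345 amu ≈ 131.87453 amu (to 5 decimal places)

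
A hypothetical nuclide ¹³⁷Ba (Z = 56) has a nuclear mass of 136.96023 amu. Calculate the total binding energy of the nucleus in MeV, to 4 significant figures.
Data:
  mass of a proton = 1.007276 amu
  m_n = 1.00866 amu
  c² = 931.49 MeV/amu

1070 MeV

Total constituent mass: 56 × 1.007276 + 81 × 1.00866 = 138.108916 amu
Δm = 138.108916 − 136.96023 = 1.148686 amu
Binding energy = Δm·c² = 1.148686 × 931.49 MeV/amu = 1069.99 MeV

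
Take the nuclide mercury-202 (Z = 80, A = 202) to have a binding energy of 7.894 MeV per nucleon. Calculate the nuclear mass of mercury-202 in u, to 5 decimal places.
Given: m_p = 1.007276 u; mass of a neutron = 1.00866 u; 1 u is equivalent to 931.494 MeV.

Total binding energy = 202 × 7.894 = 1594.588 MeV
Mass defect = 1594.588 MeV / (931.494 MeV/u) = 1.7118607 u
Constituent mass = 80(1.007276) + 122(1.00866) = 203.638600 u
Nuclear mass = 203.638600 − 1.7118607 = 201.9267393 u ≈ 201.92674 u (to 5 decimal places)

201.92674 u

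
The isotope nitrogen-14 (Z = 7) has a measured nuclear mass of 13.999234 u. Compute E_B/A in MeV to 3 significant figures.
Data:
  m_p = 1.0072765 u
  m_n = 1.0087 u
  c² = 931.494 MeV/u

7.49 MeV/nucleon

Σm = 7·m_p + 7·m_n = 7.0509355 + 7.0609 = 14.1118355 u
Mass defect Δm = 14.1118355 − 13.999234 = 0.1126015 u
Binding energy = Δm·c² = 0.1126015 × 931.494 MeV/u = 104.888 MeV
Dividing by A = 14 gives 7.492 MeV per nucleon.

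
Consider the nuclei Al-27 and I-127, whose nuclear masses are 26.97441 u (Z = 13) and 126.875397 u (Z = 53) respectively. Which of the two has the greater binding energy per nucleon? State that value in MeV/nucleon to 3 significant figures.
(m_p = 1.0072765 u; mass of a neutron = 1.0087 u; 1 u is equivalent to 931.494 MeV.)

Al-27: Σm = 13(1.0072765) + 14(1.0087) = 27.2163945 u; Δm = 0.2419845 u; E_B = 225.407 MeV; E_B/A = 8.348 MeV
I-127: Σm = 53(1.0072765) + 74(1.0087) = 128.0294545 u; Δm = 1.1540575 u; E_B = 1074.9976 MeV; E_B/A = 8.4645 MeV
I-127 has the higher binding energy per nucleon, so it is the more tightly bound nucleus.

I-127; 8.46 MeV/nucleon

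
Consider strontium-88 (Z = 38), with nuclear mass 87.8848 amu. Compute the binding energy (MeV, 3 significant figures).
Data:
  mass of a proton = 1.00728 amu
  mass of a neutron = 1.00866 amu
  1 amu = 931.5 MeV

768 MeV

Total constituent mass: 38 × 1.00728 + 50 × 1.00866 = 88.70964 amu
The mass defect is 88.70964 − 87.8848 = 0.82484 amu.
Binding energy = Δm·c² = 0.82484 × 931.5 MeV/amu = 768.338 MeV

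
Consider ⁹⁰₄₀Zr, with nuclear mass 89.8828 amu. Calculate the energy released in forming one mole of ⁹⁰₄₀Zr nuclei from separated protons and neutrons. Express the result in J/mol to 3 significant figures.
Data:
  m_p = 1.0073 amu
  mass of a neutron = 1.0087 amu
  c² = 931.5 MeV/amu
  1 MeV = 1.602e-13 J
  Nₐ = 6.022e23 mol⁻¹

7.59e+13 J/mol

Mass of separated nucleons = 40(1.0073) + 50(1.0087) = 40.2920 + 50.4350 = 90.7270 amu
Mass defect Δm = 90.7270 − 89.8828 = 0.8442 amu
Binding energy = Δm·c² = 0.8442 × 931.5 MeV/amu = 786.372 MeV
Per nucleus in joules: 786.372 MeV × 1.602e-13 J/MeV = 1.2598e-10 J
Per mole: 1.2598e-10 J × 6.022e23 mol⁻¹ = 7.5865e+13 J/mol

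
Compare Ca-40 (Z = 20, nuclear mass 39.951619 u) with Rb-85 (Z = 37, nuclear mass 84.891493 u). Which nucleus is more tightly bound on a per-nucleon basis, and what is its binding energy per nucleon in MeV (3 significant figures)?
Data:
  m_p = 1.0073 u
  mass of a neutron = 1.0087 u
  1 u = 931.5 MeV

Ca-40: Σm = 20(1.0073) + 20(1.0087) = 40.3200 u; Δm = 0.368381 u; E_B = 343.15 MeV; E_B/A = 8.579 MeV
Rb-85: Σm = 37(1.0073) + 48(1.0087) = 85.6877 u; Δm = 0.796207 u; E_B = 741.667 MeV; E_B/A = 8.725 MeV
Rb-85 has the higher binding energy per nucleon, so it is the more tightly bound nucleus.

Rb-85; 8.73 MeV/nucleon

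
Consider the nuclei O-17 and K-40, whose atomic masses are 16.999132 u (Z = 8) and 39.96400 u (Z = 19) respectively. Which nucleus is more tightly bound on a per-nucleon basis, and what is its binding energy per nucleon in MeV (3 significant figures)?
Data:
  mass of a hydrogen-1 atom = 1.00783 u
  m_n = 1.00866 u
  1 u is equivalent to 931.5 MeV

O-17: Σm = 8(1.00783) + 9(1.00866) = 17.14058 u; Δm = 0.141448 u; E_B = 131.76 MeV; E_B/A = 7.751 MeV
K-40: Σm = 19(1.00783) + 21(1.00866) = 40.33063 u; Δm = 0.36663 u; E_B = 341.52 MeV; E_B/A = 8.538 MeV
K-40 has the higher binding energy per nucleon, so it is the more tightly bound nucleus.

K-40; 8.54 MeV/nucleon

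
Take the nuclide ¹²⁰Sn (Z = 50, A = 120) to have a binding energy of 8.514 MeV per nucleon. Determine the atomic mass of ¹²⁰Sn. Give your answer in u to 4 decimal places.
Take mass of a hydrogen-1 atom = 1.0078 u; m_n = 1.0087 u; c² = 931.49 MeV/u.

119.9022 u

Total binding energy = 120 × 8.514 = 1021.680 MeV
Mass defect = 1021.680 MeV / (931.49 MeV/u) = 1.096823 u
Constituent mass = 50(1.0078) + 70(1.0087) = 120.9990 u
Atomic mass = 120.9990 − 1.096823 = 119.902177 u ≈ 119.9022 u (to 4 decimal places)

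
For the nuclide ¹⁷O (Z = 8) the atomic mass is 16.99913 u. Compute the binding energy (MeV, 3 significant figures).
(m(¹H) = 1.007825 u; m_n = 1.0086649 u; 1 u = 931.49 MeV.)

The nucleus contains 8 protons and 17 − 8 = 9 neutrons.
Mass of separated nucleons = 8(1.007825) + 9(1.0086649) = 8.062600 + 9.0779841 = 17.1405841 u
The mass defect is 17.1405841 − 16.99913 = 0.1414541 u.
E_B = 0.1414541 × 931.49 = 131.763 MeV

132 MeV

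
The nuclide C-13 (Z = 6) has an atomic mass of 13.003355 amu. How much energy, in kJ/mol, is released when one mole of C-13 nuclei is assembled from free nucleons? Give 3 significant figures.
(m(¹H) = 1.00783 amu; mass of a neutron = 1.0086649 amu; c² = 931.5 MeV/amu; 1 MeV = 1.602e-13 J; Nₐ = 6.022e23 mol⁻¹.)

Z = 6, so N = A − Z = 13 − 6 = 7.
Mass of separated nucleons = 6(1.00783) + 7(1.0086649) = 6.04698 + 7.0606543 = 13.1076343 amu
Δm = 13.1076343 − 13.003355 = 0.1042793 amu
Converting to energy: 0.1042793 amu × 931.5 MeV/amu = 97.1362 MeV
Per nucleus in joules: 97.1362 MeV × 1.602e-13 J/MeV = 1.5561e-11 J
Per mole: 1.5561e-11 J × 6.022e23 mol⁻¹ = 9.3708e+12 J/mol

9.37e+09 kJ/mol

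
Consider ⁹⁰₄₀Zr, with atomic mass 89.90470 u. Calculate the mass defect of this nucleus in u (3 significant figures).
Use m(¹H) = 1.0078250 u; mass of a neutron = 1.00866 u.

Z = 40, so N = A − Z = 90 − 40 = 50.
Total constituent mass: 40 × 1.0078250 + 50 × 1.00866 = 90.7460000 u
Δm = 90.7460000 − 89.90470 = 0.8413000 u

0.841 u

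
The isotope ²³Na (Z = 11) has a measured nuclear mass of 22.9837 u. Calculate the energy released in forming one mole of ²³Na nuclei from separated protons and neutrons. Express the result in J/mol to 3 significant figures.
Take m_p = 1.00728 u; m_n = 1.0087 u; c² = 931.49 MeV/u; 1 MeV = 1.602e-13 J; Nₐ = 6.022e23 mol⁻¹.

Mass of separated nucleons = 11(1.00728) + 12(1.0087) = 11.08008 + 12.1044 = 23.18448 u
The mass defect is 23.18448 − 22.9837 = 0.20078 u.
Converting to energy: 0.20078 u × 931.49 MeV/u = 187.025 MeV
Per nucleus in joules: 187.025 MeV × 1.602e-13 J/MeV = 2.9961e-11 J
Per mole: 2.9961e-11 J × 6.022e23 mol⁻¹ = 1.8043e+13 J/mol

1.80e+13 J/mol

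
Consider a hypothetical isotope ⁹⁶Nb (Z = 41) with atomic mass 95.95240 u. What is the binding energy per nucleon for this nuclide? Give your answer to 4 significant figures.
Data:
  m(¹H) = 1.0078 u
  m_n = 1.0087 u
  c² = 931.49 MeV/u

8.208 MeV/nucleon

Total constituent mass: 41 × 1.0078 + 55 × 1.0087 = 96.7983 u
Mass defect Δm = 96.7983 − 95.95240 = 0.84590 u
E_B = 0.84590 × 931.49 = 787.947 MeV
Dividing by A = 96 gives 8.208 MeV per nucleon.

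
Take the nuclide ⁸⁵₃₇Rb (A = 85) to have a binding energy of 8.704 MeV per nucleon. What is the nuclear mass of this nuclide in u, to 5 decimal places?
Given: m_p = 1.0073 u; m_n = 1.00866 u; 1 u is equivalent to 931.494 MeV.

Total binding energy = 85 × 8.704 = 739.840 MeV
Mass defect = 739.840 MeV / (931.494 MeV/u) = 0.7942510 u
Constituent mass = 37(1.0073) + 48(1.00866) = 85.68578 u
Nuclear mass = 85.68578 − 0.7942510 = 84.8915290 u ≈ 84.89153 u (to 5 decimal places)

84.89153 u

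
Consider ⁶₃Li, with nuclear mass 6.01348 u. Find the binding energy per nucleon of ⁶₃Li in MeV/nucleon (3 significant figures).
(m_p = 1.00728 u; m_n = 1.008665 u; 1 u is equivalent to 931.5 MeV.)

5.33 MeV/nucleon

The nucleus contains 3 protons and 6 − 3 = 3 neutrons.
Mass of separated nucleons = 3(1.00728) + 3(1.008665) = 3.02184 + 3.025995 = 6.047835 u
Δm = 6.047835 − 6.01348 = 0.034355 u
Binding energy = Δm·c² = 0.034355 × 931.5 MeV/u = 32.0017 MeV
Per nucleon: 32.0017 / 6 = 5.334 MeV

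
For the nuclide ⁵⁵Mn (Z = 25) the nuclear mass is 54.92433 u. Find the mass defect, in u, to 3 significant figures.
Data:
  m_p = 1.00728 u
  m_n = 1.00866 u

0.517 u

Σm = 25·m_p + 30·m_n = 25.18200 + 30.25980 = 55.44180 u
Δm = 55.44180 − 54.92433 = 0.51747 u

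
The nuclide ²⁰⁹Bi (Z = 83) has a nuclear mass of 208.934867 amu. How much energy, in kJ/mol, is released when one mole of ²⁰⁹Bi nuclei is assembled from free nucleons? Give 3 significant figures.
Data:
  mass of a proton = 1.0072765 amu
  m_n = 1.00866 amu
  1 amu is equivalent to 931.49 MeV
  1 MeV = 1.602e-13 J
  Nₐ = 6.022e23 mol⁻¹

1.58e+11 kJ/mol

Total constituent mass: 83 × 1.0072765 + 126 × 1.00866 = 210.6951095 amu
The mass defect is 210.6951095 − 208.934867 = 1.7602425 amu.
Converting to energy: 1.7602425 amu × 931.49 MeV/amu = 1639.65 MeV
Per nucleus in joules: 1639.65 MeV × 1.602e-13 J/MeV = 2.6267e-10 J
Per mole: 2.6267e-10 J × 6.022e23 mol⁻¹ = 1.5818e+14 J/mol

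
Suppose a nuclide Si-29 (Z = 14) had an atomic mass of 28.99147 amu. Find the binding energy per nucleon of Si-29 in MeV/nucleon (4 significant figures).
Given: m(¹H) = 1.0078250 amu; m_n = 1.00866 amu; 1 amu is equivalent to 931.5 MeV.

7.965 MeV/nucleon

Z = 14, so N = A − Z = 29 − 14 = 15.
Total constituent mass: 14 × 1.0078250 + 15 × 1.00866 = 29.2394500 amu
The mass defect is 29.2394500 − 28.99147 = 0.2479800 amu.
Converting to energy: 0.2479800 amu × 931.5 MeV/amu = 230.993 MeV
BE/A = 230.993 MeV / 29 = 7.965 MeV/nucleon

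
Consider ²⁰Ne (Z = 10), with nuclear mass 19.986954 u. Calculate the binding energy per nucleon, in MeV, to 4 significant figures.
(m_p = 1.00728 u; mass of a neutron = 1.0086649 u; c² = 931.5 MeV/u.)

8.034 MeV/nucleon

Mass of separated nucleons = 10(1.00728) + 10(1.0086649) = 10.07280 + 10.0866490 = 20.1594490 u
Δm = 20.1594490 − 19.986954 = 0.1724950 u
Binding energy = Δm·c² = 0.1724950 × 931.5 MeV/u = 160.679 MeV
Dividing by A = 20 gives 8.034 MeV per nucleon.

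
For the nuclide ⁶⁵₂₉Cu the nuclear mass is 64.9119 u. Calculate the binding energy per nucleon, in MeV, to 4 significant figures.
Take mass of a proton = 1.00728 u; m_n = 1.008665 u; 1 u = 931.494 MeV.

8.758 MeV/nucleon

Mass of separated nucleons = 29(1.00728) + 36(1.008665) = 29.21112 + 36.311940 = 65.523060 u
The mass defect is 65.523060 − 64.9119 = 0.611160 u.
Binding energy = Δm·c² = 0.611160 × 931.494 MeV/u = 569.292 MeV
Dividing by A = 65 gives 8.758 MeV per nucleon.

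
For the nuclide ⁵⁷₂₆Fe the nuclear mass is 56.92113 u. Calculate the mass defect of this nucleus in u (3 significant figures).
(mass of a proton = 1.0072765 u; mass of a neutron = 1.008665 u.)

Mass of separated nucleons = 26(1.0072765) + 31(1.008665) = 26.1891890 + 31.268615 = 57.4578040 u
The mass defect is 57.4578040 − 56.92113 = 0.5366740 u.

0.537 u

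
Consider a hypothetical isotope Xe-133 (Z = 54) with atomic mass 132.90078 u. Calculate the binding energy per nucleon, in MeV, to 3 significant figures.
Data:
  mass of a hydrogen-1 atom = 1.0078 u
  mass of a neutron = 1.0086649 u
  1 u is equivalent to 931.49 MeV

With 54 protons and 79 neutrons (A = 133):
Total constituent mass: 54 × 1.0078 + 79 × 1.0086649 = 134.1057271 u
Mass defect Δm = 134.1057271 − 132.90078 = 1.2049471 u
E_B = 1.2049471 × 931.49 = 1122.40 MeV
BE/A = 1122.40 MeV / 133 = 8.439 MeV/nucleon

8.44 MeV/nucleon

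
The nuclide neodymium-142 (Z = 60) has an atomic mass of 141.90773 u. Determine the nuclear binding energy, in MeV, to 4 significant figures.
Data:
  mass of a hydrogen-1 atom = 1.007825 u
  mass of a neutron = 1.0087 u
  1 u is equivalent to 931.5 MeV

1188 MeV

The nucleus contains 60 protons and 142 − 60 = 82 neutrons.
Σm = 60·m(¹H) + 82·m_n = 60.469500 + 82.7134 = 143.182900 u
Δm = 143.182900 − 141.90773 = 1.275170 u
Converting to energy: 1.275170 u × 931.5 MeV/u = 1187.82 MeV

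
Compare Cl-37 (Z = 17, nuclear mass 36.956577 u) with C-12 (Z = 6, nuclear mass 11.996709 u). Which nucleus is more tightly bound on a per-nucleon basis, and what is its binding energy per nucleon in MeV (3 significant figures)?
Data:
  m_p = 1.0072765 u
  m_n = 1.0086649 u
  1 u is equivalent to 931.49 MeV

Cl-37; 8.57 MeV/nucleon

Cl-37: Σm = 17(1.0072765) + 20(1.0086649) = 37.2969985 u; Δm = 0.3404215 u; E_B = 317.10 MeV; E_B/A = 8.570 MeV
C-12: Σm = 6(1.0072765) + 6(1.0086649) = 12.0956484 u; Δm = 0.0989394 u; E_B = 92.161 MeV; E_B/A = 7.680 MeV
Cl-37 has the higher binding energy per nucleon, so it is the more tightly bound nucleus.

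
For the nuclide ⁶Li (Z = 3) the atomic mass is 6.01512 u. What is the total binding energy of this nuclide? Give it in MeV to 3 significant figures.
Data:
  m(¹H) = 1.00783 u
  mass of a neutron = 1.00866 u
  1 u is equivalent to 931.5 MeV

The nucleus contains 3 protons and 6 − 3 = 3 neutrons.
Σm = 3·m(¹H) + 3·m_n = 3.02349 + 3.02598 = 6.04947 u
The mass defect is 6.04947 − 6.01512 = 0.03435 u.
Binding energy = Δm·c² = 0.03435 × 931.5 MeV/u = 31.9970 MeV

32.0 MeV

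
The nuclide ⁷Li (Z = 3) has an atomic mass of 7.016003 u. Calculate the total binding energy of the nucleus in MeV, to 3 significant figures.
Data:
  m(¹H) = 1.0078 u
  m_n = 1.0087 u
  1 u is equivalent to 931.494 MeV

Total constituent mass: 3 × 1.0078 + 4 × 1.0087 = 7.0582 u
Mass defect Δm = 7.0582 − 7.016003 = 0.042197 u
E_B = 0.042197 × 931.494 = 39.3063 MeV

39.3 MeV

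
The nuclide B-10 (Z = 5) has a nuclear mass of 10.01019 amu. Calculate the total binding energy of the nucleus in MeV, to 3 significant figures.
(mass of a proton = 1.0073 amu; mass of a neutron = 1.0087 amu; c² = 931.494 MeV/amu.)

65.0 MeV

With 5 protons and 5 neutrons (A = 10):
Mass of separated nucleons = 5(1.0073) + 5(1.0087) = 5.0365 + 5.0435 = 10.0800 amu
Mass defect Δm = 10.0800 − 10.01019 = 0.06981 amu
Binding energy = Δm·c² = 0.06981 × 931.494 MeV/amu = 65.0276 MeV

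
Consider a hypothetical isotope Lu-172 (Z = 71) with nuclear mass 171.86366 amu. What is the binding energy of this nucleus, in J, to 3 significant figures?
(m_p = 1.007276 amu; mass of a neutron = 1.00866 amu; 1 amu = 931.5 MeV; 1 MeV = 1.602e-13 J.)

Z = 71, so N = A − Z = 172 − 71 = 101.
Total constituent mass: 71 × 1.007276 + 101 × 1.00866 = 173.391256 amu
Mass defect Δm = 173.391256 − 171.86366 = 1.527596 amu
Binding energy = Δm·c² = 1.527596 × 931.5 MeV/amu = 1422.96 MeV
In joules: 1422.96 MeV × 1.602e-13 J/MeV = 2.2796e-10 J

2.28e-10 J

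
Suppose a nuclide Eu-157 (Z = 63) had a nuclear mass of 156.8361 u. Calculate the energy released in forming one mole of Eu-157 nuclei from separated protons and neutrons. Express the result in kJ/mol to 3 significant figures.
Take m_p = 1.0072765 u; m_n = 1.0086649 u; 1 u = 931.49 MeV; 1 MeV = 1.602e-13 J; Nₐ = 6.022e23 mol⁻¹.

The nucleus contains 63 protons and 157 − 63 = 94 neutrons.
Mass of separated nucleons = 63(1.0072765) + 94(1.0086649) = 63.4584195 + 94.8145006 = 158.2729201 u
Mass defect Δm = 158.2729201 − 156.8361 = 1.4368201 u
E_B = 1.4368201 × 931.49 = 1338.38 MeV
Per nucleus in joules: 1338.38 MeV × 1.602e-13 J/MeV = 2.1441e-10 J
Per mole: 2.1441e-10 J × 6.022e23 mol⁻¹ = 1.2912e+14 J/mol

1.29e+11 kJ/mol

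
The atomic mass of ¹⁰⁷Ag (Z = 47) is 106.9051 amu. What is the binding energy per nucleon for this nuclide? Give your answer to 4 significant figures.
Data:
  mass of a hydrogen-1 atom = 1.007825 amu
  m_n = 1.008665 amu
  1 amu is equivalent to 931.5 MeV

8.554 MeV/nucleon

Mass of separated nucleons = 47(1.007825) + 60(1.008665) = 47.367775 + 60.519900 = 107.887675 amu
Mass defect Δm = 107.887675 − 106.9051 = 0.982575 amu
Converting to energy: 0.982575 amu × 931.5 MeV/amu = 915.269 MeV
Per nucleon: 915.269 / 107 = 8.554 MeV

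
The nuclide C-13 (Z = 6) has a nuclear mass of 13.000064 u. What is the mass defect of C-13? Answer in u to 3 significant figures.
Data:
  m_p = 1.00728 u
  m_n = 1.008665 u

0.104 u

The nucleus contains 6 protons and 13 − 6 = 7 neutrons.
Mass of separated nucleons = 6(1.00728) + 7(1.008665) = 6.04368 + 7.060655 = 13.104335 u
Mass defect Δm = 13.104335 − 13.000064 = 0.104271 u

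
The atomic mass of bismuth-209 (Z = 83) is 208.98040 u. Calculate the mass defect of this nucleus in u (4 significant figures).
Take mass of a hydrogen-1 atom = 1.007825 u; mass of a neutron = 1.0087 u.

1.765 u

Total constituent mass: 83 × 1.007825 + 126 × 1.0087 = 210.745675 u
The mass defect is 210.745675 − 208.98040 = 1.765275 u.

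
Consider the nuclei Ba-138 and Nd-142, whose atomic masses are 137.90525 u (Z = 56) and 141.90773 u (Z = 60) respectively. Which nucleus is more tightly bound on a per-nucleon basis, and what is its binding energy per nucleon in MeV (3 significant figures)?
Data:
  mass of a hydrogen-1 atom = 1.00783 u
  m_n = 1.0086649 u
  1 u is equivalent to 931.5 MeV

Ba-138; 8.40 MeV/nucleon

Ba-138: Σm = 56(1.00783) + 82(1.0086649) = 139.1490018 u; Δm = 1.2437518 u; E_B = 1158.55 MeV; E_B/A = 8.395 MeV
Nd-142: Σm = 60(1.00783) + 82(1.0086649) = 143.1803218 u; Δm = 1.2725918 u; E_B = 1185.4 MeV; E_B/A = 8.348 MeV
Ba-138 has the higher binding energy per nucleon, so it is the more tightly bound nucleus.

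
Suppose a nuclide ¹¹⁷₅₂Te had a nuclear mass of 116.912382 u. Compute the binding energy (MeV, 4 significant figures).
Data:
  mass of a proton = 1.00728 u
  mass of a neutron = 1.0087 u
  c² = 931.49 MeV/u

961.0 MeV

The nucleus contains 52 protons and 117 − 52 = 65 neutrons.
Σm = 52·m_p + 65·m_n = 52.37856 + 65.5655 = 117.94406 u
The mass defect is 117.94406 − 116.912382 = 1.031678 u.
E_B = 1.031678 × 931.49 = 960.998 MeV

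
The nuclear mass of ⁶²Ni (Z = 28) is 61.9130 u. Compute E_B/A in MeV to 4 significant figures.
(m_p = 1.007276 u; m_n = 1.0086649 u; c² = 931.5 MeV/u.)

8.794 MeV/nucleon

With 28 protons and 34 neutrons (A = 62):
Total constituent mass: 28 × 1.007276 + 34 × 1.0086649 = 62.4983346 u
Δm = 62.4983346 − 61.9130 = 0.5853346 u
E_B = 0.5853346 × 931.5 = 545.239 MeV
Dividing by A = 62 gives 8.794 MeV per nucleon.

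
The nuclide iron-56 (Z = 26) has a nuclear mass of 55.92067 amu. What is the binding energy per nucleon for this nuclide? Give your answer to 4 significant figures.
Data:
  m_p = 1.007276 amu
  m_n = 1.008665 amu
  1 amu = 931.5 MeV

8.790 MeV/nucleon

The nucleus contains 26 protons and 56 − 26 = 30 neutrons.
Mass of separated nucleons = 26(1.007276) + 30(1.008665) = 26.189176 + 30.259950 = 56.449126 amu
Mass defect Δm = 56.449126 − 55.92067 = 0.528456 amu
E_B = 0.528456 × 931.5 = 492.257 MeV
Per nucleon: 492.257 / 56 = 8.790 MeV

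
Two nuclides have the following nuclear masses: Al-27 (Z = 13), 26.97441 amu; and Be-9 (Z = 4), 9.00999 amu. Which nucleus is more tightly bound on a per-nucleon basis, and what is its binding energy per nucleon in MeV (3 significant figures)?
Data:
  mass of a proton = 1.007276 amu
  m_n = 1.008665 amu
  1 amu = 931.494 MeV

Al-27; 8.33 MeV/nucleon

Al-27: Σm = 13(1.007276) + 14(1.008665) = 27.215898 amu; Δm = 0.241488 amu; E_B = 224.94 MeV; E_B/A = 8.331 MeV
Be-9: Σm = 4(1.007276) + 5(1.008665) = 9.072429 amu; Δm = 0.062439 amu; E_B = 58.162 MeV; E_B/A = 6.462 MeV
Al-27 has the higher binding energy per nucleon, so it is the more tightly bound nucleus.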